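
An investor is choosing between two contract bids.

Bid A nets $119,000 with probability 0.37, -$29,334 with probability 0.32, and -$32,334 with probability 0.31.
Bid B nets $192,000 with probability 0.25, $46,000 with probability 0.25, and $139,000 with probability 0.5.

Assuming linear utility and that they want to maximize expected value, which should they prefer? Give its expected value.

Bid A = 0.37 × 119000 + 0.32 × (-29334) + 0.31 × (-32334) = 44030 − 9386.88 − 10023.54 = 24619.58
Bid B = 0.25 × 192000 + 0.25 × 46000 + 0.5 × 139000 = 48000 + 11500 + 69500 = 129000

Bid B ($129,000)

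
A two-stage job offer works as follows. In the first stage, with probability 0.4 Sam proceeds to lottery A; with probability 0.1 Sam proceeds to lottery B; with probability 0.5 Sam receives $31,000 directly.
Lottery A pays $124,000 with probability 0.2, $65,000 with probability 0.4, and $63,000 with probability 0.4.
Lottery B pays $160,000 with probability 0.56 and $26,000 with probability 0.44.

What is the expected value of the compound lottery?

$56,004

EV(A) = 0.2 × 124000 + 0.4 × 65000 + 0.4 × 63000 = 24800 + 26000 + 25200 = 76000
EV(B) = 0.56 × 160000 + 0.44 × 26000 = 89600 + 11440 = 101040
Branch C: 31000 (certain)
Overall = 0.4 × 76000 + 0.1 × 101040 + 0.5 × 31000 = 30400 + 10104 + 15500 = 56004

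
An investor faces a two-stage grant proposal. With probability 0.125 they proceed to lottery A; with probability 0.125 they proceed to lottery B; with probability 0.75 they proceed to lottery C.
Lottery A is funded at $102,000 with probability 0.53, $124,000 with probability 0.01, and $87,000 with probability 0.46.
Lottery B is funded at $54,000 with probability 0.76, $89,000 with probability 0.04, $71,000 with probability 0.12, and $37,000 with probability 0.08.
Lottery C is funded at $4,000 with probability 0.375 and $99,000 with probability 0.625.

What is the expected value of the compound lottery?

EV(A) = 0.53 × 102000 + 0.01 × 124000 + 0.46 × 87000 = 54060 + 1240 + 40020 = 95320
EV(B) = 0.76 × 54000 + 0.04 × 89000 + 0.12 × 71000 + 0.08 × 37000 = 41040 + 3560 + 8520 + 2960 = 56080
EV(C) = 0.375 × 4000 + 0.625 × 99000 = 1500 + 61875 = 63375
Overall = 0.125 × 95320 + 0.125 × 56080 + 0.75 × 63375 = 11915 + 7010 + 47531.25 = 66456.25

$66,456.25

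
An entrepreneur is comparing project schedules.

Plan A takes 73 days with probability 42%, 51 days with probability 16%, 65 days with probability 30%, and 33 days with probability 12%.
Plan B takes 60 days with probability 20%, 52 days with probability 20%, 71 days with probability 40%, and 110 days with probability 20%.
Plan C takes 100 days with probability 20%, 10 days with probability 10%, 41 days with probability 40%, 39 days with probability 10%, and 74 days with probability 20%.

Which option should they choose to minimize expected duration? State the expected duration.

Plan C (56.1 days)

Plan A = 0.42 × 73 + 0.16 × 51 + 0.3 × 65 + 0.12 × 33 = 30.66 + 8.16 + 19.5 + 3.96 = 62.28
Plan B = 0.2 × 60 + 0.2 × 52 + 0.4 × 71 + 0.2 × 110 = 12 + 10.4 + 28.4 + 22 = 72.8
Plan C = 0.2 × 100 + 0.1 × 10 + 0.4 × 41 + 0.1 × 39 + 0.2 × 74 = 20 + 1 + 16.4 + 3.9 + 14.8 = 56.1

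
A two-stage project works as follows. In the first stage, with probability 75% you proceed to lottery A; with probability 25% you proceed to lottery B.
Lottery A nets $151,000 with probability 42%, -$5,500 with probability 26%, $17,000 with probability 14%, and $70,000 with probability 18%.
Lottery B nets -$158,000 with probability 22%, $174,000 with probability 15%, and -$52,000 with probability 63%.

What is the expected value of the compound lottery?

EV(A) = 0.42 × 151000 + 0.26 × (-5500) + 0.14 × 17000 + 0.18 × 70000 = 63420 − 1430 + 2380 + 12600 = 76970
EV(B) = 0.22 × (-158000) + 0.15 × 174000 + 0.63 × (-52000) = -34760 + 26100 − 32760 = -41420
Overall = 0.75 × 76970 + 0.25 × (-41420) = 57727.5 − 10355 = 47372.5

$47,372.50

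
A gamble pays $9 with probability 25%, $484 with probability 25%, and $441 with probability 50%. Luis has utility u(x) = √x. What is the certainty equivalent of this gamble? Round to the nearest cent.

E[u] = 0.25·√9 + 0.25·√484 + 0.5·√441 = 0.25·3 + 0.25·22 + 0.5·21 = 16.75
CE = (16.75)² = 280.5625

$280.56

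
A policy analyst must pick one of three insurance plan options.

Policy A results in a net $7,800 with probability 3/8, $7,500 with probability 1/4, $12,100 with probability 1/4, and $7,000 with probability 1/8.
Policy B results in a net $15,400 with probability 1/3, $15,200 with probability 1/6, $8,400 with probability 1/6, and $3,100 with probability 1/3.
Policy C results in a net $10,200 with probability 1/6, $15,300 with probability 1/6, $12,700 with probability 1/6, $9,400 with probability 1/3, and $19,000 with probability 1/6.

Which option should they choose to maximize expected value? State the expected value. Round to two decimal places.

Policy C ($12,666.67)

Policy A = 3/8 × 7800 + 1/4 × 7500 + 1/4 × 12100 + 1/8 × 7000 = 2925 + 1875 + 3025 + 875 = 8700
Policy B = 1/3 × 15400 + 1/6 × 15200 + 1/6 × 8400 + 1/3 × 3100 = 5133.3333 + 2533.3333 + 1400 + 1033.3333 = 10100
Policy C = 1/6 × 10200 + 1/6 × 15300 + 1/6 × 12700 + 1/3 × 9400 + 1/6 × 19000 = 1700 + 2550 + 2116.6667 + 3133.3333 + 3166.6667 = 12666.6667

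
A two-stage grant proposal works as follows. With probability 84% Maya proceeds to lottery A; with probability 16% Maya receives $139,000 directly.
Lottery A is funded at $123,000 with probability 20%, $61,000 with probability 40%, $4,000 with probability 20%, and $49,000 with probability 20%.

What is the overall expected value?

$72,304

EV(A) = 0.2 × 123000 + 0.4 × 61000 + 0.2 × 4000 + 0.2 × 49000 = 24600 + 24400 + 800 + 9800 = 59600
Branch B: 139000 (certain)
Overall = 0.84 × 59600 + 0.16 × 139000 = 50064 + 22240 = 72304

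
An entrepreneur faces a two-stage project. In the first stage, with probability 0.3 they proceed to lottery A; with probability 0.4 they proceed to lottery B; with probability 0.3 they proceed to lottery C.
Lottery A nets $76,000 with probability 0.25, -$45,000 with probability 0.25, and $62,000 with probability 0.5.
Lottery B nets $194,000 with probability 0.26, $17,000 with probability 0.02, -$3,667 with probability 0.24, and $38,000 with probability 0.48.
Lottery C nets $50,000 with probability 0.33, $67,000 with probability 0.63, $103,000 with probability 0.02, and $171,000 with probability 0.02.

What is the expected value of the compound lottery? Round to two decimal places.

EV(A) = 0.25 × 76000 + 0.25 × (-45000) + 0.5 × 62000 = 19000 − 11250 + 31000 = 38750
EV(B) = 0.26 × 194000 + 0.02 × 17000 + 0.24 × (-3667) + 0.48 × 38000 = 50440 + 340 − 880.08 + 18240 = 68139.92
EV(C) = 0.33 × 50000 + 0.63 × 67000 + 0.02 × 103000 + 0.02 × 171000 = 16500 + 42210 + 2060 + 3420 = 64190
Overall = 0.3 × 38750 + 0.4 × 68139.92 + 0.3 × 64190 = 11625 + 27255.968 + 19257 = 58137.968

$58,137.97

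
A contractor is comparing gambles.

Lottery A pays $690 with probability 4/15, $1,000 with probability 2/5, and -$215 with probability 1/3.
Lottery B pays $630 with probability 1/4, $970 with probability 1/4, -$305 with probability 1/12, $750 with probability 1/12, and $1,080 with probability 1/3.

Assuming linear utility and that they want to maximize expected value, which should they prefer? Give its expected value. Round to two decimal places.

Lottery B ($797.08)

Lottery A = 4/15 × 690 + 2/5 × 1000 + 1/3 × (-215) = 184 + 400 − 71.6667 = 512.3333
Lottery B = 1/4 × 630 + 1/4 × 970 + 1/12 × (-305) + 1/12 × 750 + 1/3 × 1080 = 157.5 + 242.5 − 25.4167 + 62.5 + 360 = 797.0833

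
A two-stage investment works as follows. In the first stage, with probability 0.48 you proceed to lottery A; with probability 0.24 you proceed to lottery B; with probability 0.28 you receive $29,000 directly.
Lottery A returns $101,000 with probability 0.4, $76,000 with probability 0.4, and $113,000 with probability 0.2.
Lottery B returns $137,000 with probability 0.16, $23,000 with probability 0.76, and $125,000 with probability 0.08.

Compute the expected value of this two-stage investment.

$64,808

EV(A) = 0.4 × 101000 + 0.4 × 76000 + 0.2 × 113000 = 40400 + 30400 + 22600 = 93400
EV(B) = 0.16 × 137000 + 0.76 × 23000 + 0.08 × 125000 = 21920 + 17480 + 10000 = 49400
Branch C: 29000 (certain)
Overall = 0.48 × 93400 + 0.24 × 49400 + 0.28 × 29000 = 44832 + 11856 + 8120 = 64808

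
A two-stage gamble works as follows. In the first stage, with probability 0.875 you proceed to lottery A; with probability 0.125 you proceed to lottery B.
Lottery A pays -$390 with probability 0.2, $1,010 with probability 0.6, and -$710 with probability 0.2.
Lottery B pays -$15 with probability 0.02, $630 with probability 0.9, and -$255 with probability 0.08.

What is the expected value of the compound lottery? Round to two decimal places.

EV(A) = 0.2 × (-390) + 0.6 × 1010 + 0.2 × (-710) = -78 + 606 − 142 = 386
EV(B) = 0.02 × (-15) + 0.9 × 630 + 0.08 × (-255) = -0.3 + 567 − 20.4 = 546.3
Overall = 0.875 × 386 + 0.125 × 546.3 = 337.75 + 68.2875 = 406.0375

$406.04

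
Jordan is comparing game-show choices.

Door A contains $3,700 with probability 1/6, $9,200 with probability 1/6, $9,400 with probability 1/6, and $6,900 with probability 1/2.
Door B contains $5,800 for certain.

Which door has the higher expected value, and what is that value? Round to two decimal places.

Door A ($7,166.67)

Door A = 1/6 × 3700 + 1/6 × 9200 + 1/6 × 9400 + 1/2 × 6900 = 616.6667 + 1533.3333 + 1566.6667 + 3450 = 7166.6667
Door B: 5800 (certain)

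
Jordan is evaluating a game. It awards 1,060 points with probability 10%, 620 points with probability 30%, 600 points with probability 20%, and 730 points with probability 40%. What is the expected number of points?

704 points

EV = 0.1 × 1060 + 0.3 × 620 + 0.2 × 600 + 0.4 × 730 = 106 + 186 + 120 + 292 = 704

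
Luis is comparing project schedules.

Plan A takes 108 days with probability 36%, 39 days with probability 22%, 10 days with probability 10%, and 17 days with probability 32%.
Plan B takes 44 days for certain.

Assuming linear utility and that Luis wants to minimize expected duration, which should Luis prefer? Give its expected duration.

Plan A = 0.36 × 108 + 0.22 × 39 + 0.1 × 10 + 0.32 × 17 = 38.88 + 8.58 + 1 + 5.44 = 53.9
Plan B: 44 (certain)

Plan B (44 days)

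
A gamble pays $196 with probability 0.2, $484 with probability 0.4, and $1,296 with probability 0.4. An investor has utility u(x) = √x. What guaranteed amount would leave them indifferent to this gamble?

$676

E[u] = 0.2·√196 + 0.4·√484 + 0.4·√1296 = 0.2·14 + 0.4·22 + 0.4·36 = 26
CE = (26)² = 676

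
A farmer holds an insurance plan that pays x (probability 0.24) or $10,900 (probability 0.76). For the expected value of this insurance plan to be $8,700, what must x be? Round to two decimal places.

0.24·x + 0.76·10900 = 8700
0.24·x = 8700 − 8284 = 416
x = 416 / 0.24 = 1733.3333

x = $1,733.33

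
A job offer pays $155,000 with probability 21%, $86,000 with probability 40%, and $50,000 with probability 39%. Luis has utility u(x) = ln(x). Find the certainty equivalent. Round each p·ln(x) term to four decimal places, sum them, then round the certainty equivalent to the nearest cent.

$78,763.11

E[u] = 0.21·ln(155000) + 0.4·ln(86000) + 0.39·ln(50000) = 2.5097 + 4.5448 + 4.2197 = 11.2742
CE = e^11.2742 ≈ 78763.11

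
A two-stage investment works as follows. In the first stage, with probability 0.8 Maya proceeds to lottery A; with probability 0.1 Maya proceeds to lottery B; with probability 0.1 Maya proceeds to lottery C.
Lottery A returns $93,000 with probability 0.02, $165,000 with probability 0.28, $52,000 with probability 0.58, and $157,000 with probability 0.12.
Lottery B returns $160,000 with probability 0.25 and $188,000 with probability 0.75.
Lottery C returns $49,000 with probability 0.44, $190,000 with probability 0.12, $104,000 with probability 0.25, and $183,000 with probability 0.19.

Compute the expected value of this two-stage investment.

$106,261

EV(A) = 0.02 × 93000 + 0.28 × 165000 + 0.58 × 52000 + 0.12 × 157000 = 1860 + 46200 + 30160 + 18840 = 97060
EV(B) = 0.25 × 160000 + 0.75 × 188000 = 40000 + 141000 = 181000
EV(C) = 0.44 × 49000 + 0.12 × 190000 + 0.25 × 104000 + 0.19 × 183000 = 21560 + 22800 + 26000 + 34770 = 105130
Overall = 0.8 × 97060 + 0.1 × 181000 + 0.1 × 105130 = 77648 + 18100 + 10513 = 106261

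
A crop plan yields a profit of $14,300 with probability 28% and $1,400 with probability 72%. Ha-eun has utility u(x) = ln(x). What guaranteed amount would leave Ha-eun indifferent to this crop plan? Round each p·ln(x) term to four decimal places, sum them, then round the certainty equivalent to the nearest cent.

$2,683.29

E[u] = 0.28·ln(14300) + 0.72·ln(1400) = 2.6790 + 5.2158 = 7.8948
CE = e^7.8948 ≈ 2683.29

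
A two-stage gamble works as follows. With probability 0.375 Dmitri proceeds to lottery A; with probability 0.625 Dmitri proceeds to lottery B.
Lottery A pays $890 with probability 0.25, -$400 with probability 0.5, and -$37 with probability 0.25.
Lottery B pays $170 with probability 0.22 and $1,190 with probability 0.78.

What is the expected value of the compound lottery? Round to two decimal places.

$608.47

EV(A) = 0.25 × 890 + 0.5 × (-400) + 0.25 × (-37) = 222.5 − 200 − 9.25 = 13.25
EV(B) = 0.22 × 170 + 0.78 × 1190 = 37.4 + 928.2 = 965.6
Overall = 0.375 × 13.25 + 0.625 × 965.6 = 4.96875 + 603.5 = 608.46875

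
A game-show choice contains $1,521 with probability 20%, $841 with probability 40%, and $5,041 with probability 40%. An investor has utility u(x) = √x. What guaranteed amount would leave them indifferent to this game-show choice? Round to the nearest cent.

$2,284.84

E[u] = 0.2·√1521 + 0.4·√841 + 0.4·√5041 = 0.2·39 + 0.4·29 + 0.4·71 = 47.8
CE = (47.8)² = 2284.84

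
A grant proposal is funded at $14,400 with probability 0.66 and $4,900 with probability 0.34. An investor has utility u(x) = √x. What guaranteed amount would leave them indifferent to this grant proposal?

$10,609

E[u] = 0.66·√14400 + 0.34·√4900 = 0.66·120 + 0.34·70 = 103
CE = (103)² = 10609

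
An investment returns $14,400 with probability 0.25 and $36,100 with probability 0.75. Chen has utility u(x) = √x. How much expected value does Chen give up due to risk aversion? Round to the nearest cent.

E[u] = 0.25·√14400 + 0.75·√36100 = 0.25·120 + 0.75·190 = 172.5
CE = (172.5)² = 29756.25
Risk premium = EV − CE = 30675 − 29756.25 = 918.75

$918.75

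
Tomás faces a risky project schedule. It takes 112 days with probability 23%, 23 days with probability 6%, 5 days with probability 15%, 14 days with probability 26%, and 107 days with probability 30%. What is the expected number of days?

63.63 days

EV = 0.23 × 112 + 0.06 × 23 + 0.15 × 5 + 0.26 × 14 + 0.3 × 107 = 25.76 + 1.38 + 0.75 + 3.64 + 32.1 = 63.63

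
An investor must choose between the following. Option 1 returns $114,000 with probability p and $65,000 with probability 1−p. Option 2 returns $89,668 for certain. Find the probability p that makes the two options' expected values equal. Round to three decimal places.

p·114000 + (1−p)·65000 = 89668
49000p + 65000 = 89668
p = (89668 − 65000) / 49000

p = 0.503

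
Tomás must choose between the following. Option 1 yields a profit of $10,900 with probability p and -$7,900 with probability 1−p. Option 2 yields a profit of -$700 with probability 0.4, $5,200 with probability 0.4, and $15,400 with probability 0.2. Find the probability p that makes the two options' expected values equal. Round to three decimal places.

p = 0.680

EV(Option 2) = 0.4 × (-700) + 0.4 × 5200 + 0.2 × 15400 = -280 + 2080 + 3080 = 4880
p·10900 + (1−p)·(-7900) = 4880
18800p − 7900 = 4880
p = (4880 + 7900) / 18800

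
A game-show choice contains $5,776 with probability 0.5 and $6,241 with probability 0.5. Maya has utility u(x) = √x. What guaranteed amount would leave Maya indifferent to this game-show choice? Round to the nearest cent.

E[u] = 0.5·√5776 + 0.5·√6241 = 0.5·76 + 0.5·79 = 77.5
CE = (77.5)² = 6006.25

$6,006.25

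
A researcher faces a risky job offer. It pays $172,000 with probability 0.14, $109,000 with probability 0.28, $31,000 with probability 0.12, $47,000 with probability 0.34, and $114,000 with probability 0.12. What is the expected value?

$87,980

EV = 0.14 × 172000 + 0.28 × 109000 + 0.12 × 31000 + 0.34 × 47000 + 0.12 × 114000 = 24080 + 30520 + 3720 + 15980 + 13680 = 87980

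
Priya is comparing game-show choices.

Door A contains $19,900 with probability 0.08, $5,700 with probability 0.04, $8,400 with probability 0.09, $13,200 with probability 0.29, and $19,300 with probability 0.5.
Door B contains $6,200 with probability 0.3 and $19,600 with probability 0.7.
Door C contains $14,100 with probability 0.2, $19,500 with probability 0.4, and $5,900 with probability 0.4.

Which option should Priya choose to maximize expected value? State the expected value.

Door A ($16,054)

Door A = 0.08 × 19900 + 0.04 × 5700 + 0.09 × 8400 + 0.29 × 13200 + 0.5 × 19300 = 1592 + 228 + 756 + 3828 + 9650 = 16054
Door B = 0.3 × 6200 + 0.7 × 19600 = 1860 + 13720 = 15580
Door C = 0.2 × 14100 + 0.4 × 19500 + 0.4 × 5900 = 2820 + 7800 + 2360 = 12980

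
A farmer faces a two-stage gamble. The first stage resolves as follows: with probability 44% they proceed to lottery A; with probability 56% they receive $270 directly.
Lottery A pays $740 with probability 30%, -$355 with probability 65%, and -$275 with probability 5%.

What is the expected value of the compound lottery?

$141.30

EV(A) = 0.3 × 740 + 0.65 × (-355) + 0.05 × (-275) = 222 − 230.75 − 13.75 = -22.5
Branch B: 270 (certain)
Overall = 0.44 × (-22.5) + 0.56 × 270 = -9.9 + 151.2 = 141.3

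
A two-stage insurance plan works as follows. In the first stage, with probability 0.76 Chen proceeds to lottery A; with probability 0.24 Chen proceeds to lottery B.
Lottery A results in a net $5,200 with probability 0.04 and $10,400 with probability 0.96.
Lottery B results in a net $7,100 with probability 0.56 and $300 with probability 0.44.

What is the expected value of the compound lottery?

EV(A) = 0.04 × 5200 + 0.96 × 10400 = 208 + 9984 = 10192
EV(B) = 0.56 × 7100 + 0.44 × 300 = 3976 + 132 = 4108
Overall = 0.76 × 10192 + 0.24 × 4108 = 7745.92 + 985.92 = 8731.84

$8,731.84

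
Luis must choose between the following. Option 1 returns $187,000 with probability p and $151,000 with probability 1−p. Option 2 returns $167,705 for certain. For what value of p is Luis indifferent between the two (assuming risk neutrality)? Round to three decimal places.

p·187000 + (1−p)·151000 = 167705
36000p + 151000 = 167705
p = (167705 − 151000) / 36000

p = 0.464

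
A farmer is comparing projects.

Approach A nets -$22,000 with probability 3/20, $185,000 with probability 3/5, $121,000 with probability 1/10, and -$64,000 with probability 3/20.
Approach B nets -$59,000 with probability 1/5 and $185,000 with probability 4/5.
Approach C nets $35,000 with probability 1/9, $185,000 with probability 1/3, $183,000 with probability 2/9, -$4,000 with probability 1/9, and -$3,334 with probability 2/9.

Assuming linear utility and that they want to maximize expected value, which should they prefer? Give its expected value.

Approach B ($136,200)

Approach A = 3/20 × (-22000) + 3/5 × 185000 + 1/10 × 121000 + 3/20 × (-64000) = -3300 + 111000 + 12100 − 9600 = 110200
Approach B = 1/5 × (-59000) + 4/5 × 185000 = -11800 + 148000 = 136200
Approach C = 1/9 × 35000 + 1/3 × 185000 + 2/9 × 183000 + 1/9 × (-4000) + 2/9 × (-3334) = 3888.8889 + 61666.6667 + 40666.6667 − 444.4444 − 740.8889 = 105036.8889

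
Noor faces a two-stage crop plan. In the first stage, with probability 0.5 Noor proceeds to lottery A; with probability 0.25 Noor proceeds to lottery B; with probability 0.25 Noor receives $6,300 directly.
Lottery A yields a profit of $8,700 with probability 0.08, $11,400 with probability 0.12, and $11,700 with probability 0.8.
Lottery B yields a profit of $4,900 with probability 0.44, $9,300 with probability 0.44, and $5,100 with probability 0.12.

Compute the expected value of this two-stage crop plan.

$9,002

EV(A) = 0.08 × 8700 + 0.12 × 11400 + 0.8 × 11700 = 696 + 1368 + 9360 = 11424
EV(B) = 0.44 × 4900 + 0.44 × 9300 + 0.12 × 5100 = 2156 + 4092 + 612 = 6860
Branch C: 6300 (certain)
Overall = 0.5 × 11424 + 0.25 × 6860 + 0.25 × 6300 = 5712 + 1715 + 1575 = 9002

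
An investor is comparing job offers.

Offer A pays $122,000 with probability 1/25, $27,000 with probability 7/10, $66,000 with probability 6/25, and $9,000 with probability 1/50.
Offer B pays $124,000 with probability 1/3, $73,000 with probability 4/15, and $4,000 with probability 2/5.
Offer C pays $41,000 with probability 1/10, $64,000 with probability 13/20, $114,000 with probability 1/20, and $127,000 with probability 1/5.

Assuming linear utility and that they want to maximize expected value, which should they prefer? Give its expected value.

Offer C ($76,800)

Offer A = 1/25 × 122000 + 7/10 × 27000 + 6/25 × 66000 + 1/50 × 9000 = 4880 + 18900 + 15840 + 180 = 39800
Offer B = 1/3 × 124000 + 4/15 × 73000 + 2/5 × 4000 = 41333.3333 + 19466.6667 + 1600 = 62400
Offer C = 1/10 × 41000 + 13/20 × 64000 + 1/20 × 114000 + 1/5 × 127000 = 4100 + 41600 + 5700 + 25400 = 76800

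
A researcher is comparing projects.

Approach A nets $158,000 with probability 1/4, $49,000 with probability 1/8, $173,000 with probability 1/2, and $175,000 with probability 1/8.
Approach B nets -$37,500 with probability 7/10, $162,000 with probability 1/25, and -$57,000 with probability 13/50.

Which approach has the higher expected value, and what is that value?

Approach A = 1/4 × 158000 + 1/8 × 49000 + 1/2 × 173000 + 1/8 × 175000 = 39500 + 6125 + 86500 + 21875 = 154000
Approach B = 7/10 × (-37500) + 1/25 × 162000 + 13/50 × (-57000) = -26250 + 6480 − 14820 = -34590

Approach A ($154,000)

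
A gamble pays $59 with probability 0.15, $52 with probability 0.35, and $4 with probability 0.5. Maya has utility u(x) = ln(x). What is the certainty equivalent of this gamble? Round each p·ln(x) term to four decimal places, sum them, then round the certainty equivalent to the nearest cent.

$14.70

E[u] = 0.15·ln(59) + 0.35·ln(52) + 0.5·ln(4) = 0.6116 + 1.3829 + 0.6931 = 2.6876
CE = e^2.6876 ≈ 14.70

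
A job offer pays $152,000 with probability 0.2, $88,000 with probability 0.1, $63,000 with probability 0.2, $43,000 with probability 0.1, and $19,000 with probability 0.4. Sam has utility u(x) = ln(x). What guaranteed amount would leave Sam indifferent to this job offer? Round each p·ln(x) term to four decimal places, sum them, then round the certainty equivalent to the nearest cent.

$46,295.50

E[u] = 0.2·ln(152000) + 0.1·ln(88000) + 0.2·ln(63000) + 0.1·ln(43000) + 0.4·ln(19000) = 2.3863 + 1.1385 + 2.2102 + 1.0669 + 3.9409 = 10.7428
CE = e^10.7428 ≈ 46295.50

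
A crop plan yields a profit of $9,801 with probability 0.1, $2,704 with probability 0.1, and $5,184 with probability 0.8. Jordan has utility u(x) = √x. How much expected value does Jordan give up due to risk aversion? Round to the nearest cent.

$112.41

E[u] = 0.1·√9801 + 0.1·√2704 + 0.8·√5184 = 0.1·99 + 0.1·52 + 0.8·72 = 72.7
CE = (72.7)² = 5285.29
Risk premium = EV − CE = 5397.7 − 5285.29 = 112.41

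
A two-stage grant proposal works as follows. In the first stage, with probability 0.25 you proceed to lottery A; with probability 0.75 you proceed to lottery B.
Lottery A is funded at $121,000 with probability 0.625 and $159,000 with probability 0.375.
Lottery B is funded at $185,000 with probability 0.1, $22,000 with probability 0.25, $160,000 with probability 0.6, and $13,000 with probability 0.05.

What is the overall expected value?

EV(A) = 0.625 × 121000 + 0.375 × 159000 = 75625 + 59625 = 135250
EV(B) = 0.1 × 185000 + 0.25 × 22000 + 0.6 × 160000 + 0.05 × 13000 = 18500 + 5500 + 96000 + 650 = 120650
Overall = 0.25 × 135250 + 0.75 × 120650 = 33812.5 + 90487.5 = 124300

$124,300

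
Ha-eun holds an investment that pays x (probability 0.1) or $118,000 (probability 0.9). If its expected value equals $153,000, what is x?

0.1·x + 0.9·118000 = 153000
0.1·x = 153000 − 106200 = 46800
x = 46800 / 0.1 = 468000

x = $468,000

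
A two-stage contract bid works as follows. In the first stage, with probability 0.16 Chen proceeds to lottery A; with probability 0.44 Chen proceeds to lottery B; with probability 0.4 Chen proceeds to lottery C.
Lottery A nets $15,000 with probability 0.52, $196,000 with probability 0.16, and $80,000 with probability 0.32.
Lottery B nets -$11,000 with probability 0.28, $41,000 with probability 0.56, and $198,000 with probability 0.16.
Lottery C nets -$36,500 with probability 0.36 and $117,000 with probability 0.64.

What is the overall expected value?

$57,744

EV(A) = 0.52 × 15000 + 0.16 × 196000 + 0.32 × 80000 = 7800 + 31360 + 25600 = 64760
EV(B) = 0.28 × (-11000) + 0.56 × 41000 + 0.16 × 198000 = -3080 + 22960 + 31680 = 51560
EV(C) = 0.36 × (-36500) + 0.64 × 117000 = -13140 + 74880 = 61740
Overall = 0.16 × 64760 + 0.44 × 51560 + 0.4 × 61740 = 10361.6 + 22686.4 + 24696 = 57744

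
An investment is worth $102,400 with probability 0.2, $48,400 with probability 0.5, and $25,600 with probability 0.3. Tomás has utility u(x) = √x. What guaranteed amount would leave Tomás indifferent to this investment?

$49,284

E[u] = 0.2·√102400 + 0.5·√48400 + 0.3·√25600 = 0.2·320 + 0.5·220 + 0.3·160 = 222
CE = (222)² = 49284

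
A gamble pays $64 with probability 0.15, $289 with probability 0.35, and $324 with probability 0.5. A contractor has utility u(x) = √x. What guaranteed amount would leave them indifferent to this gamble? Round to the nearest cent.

$260.82

E[u] = 0.15·√64 + 0.35·√289 + 0.5·√324 = 0.15·8 + 0.35·17 + 0.5·18 = 16.15
CE = (16.15)² = 260.8225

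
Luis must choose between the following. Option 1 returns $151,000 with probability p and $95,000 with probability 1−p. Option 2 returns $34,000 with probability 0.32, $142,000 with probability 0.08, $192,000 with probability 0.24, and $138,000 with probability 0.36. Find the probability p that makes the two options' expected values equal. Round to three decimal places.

EV(Option 2) = 0.32 × 34000 + 0.08 × 142000 + 0.24 × 192000 + 0.36 × 138000 = 10880 + 11360 + 46080 + 49680 = 118000
p·151000 + (1−p)·95000 = 118000
56000p + 95000 = 118000
p = (118000 − 95000) / 56000

p = 0.411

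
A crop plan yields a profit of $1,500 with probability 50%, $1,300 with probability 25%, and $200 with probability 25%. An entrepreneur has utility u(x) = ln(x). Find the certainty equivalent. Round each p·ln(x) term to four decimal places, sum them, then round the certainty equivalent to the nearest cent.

$874.54

E[u] = 0.5·ln(1500) + 0.25·ln(1300) + 0.25·ln(200) = 3.6566 + 1.7925 + 1.3246 = 6.7737
CE = e^6.7737 ≈ 874.54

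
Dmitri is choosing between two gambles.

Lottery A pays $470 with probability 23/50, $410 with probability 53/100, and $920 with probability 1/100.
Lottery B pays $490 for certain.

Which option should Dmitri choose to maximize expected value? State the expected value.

Lottery B ($490)

Lottery A = 23/50 × 470 + 53/100 × 410 + 1/100 × 920 = 216.2 + 217.3 + 9.2 = 442.7
Lottery B: 490 (certain)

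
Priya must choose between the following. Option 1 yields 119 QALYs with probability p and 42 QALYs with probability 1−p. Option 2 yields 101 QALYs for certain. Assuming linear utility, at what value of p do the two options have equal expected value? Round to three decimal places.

p·119 + (1−p)·42 = 101
77p + 42 = 101
p = (101 − 42) / 77

p = 0.766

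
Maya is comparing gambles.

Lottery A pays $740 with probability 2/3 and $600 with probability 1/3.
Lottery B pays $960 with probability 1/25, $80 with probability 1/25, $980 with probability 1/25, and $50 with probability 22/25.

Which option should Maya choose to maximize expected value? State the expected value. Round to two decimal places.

Lottery A = 2/3 × 740 + 1/3 × 600 = 493.3333 + 200 = 693.3333
Lottery B = 1/25 × 960 + 1/25 × 80 + 1/25 × 980 + 22/25 × 50 = 38.4 + 3.2 + 39.2 + 44 = 124.8

Lottery A ($693.33)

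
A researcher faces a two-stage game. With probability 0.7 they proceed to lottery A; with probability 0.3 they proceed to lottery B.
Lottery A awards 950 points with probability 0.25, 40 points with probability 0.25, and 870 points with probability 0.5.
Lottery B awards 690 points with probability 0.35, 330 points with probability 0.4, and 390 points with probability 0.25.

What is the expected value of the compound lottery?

619.05 points

EV(A) = 0.25 × 950 + 0.25 × 40 + 0.5 × 870 = 237.5 + 10 + 435 = 682.5
EV(B) = 0.35 × 690 + 0.4 × 330 + 0.25 × 390 = 241.5 + 132 + 97.5 = 471
Overall = 0.7 × 682.5 + 0.3 × 471 = 477.75 + 141.3 = 619.05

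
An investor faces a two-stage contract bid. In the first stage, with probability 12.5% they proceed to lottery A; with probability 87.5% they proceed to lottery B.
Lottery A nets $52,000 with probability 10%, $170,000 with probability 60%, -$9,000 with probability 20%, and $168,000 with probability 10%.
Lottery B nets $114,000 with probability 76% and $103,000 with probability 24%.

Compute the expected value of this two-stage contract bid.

$112,715

EV(A) = 0.1 × 52000 + 0.6 × 170000 + 0.2 × (-9000) + 0.1 × 168000 = 5200 + 102000 − 1800 + 16800 = 122200
EV(B) = 0.76 × 114000 + 0.24 × 103000 = 86640 + 24720 = 111360
Overall = 0.125 × 122200 + 0.875 × 111360 = 15275 + 97440 = 112715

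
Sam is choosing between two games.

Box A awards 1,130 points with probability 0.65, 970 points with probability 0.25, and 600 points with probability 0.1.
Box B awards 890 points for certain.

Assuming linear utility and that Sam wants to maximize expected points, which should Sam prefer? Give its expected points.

Box A (1,037 points)

Box A = 0.65 × 1130 + 0.25 × 970 + 0.1 × 600 = 734.5 + 242.5 + 60 = 1037
Box B: 890 (certain)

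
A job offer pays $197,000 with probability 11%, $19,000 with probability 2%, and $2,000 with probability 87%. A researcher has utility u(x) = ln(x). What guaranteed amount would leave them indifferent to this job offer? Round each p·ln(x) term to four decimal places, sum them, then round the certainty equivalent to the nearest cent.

E[u] = 0.11·ln(197000) + 0.02·ln(19000) + 0.87·ln(2000) = 1.3410 + 0.1970 + 6.6128 = 8.1508
CE = e^8.1508 ≈ 3466.15

$3,466.15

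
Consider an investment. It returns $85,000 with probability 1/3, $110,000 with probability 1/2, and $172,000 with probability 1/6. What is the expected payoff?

$112,000

EV = 1/3 × 85000 + 1/2 × 110000 + 1/6 × 172000 = 28333.3333 + 55000 + 28666.6667 = 112000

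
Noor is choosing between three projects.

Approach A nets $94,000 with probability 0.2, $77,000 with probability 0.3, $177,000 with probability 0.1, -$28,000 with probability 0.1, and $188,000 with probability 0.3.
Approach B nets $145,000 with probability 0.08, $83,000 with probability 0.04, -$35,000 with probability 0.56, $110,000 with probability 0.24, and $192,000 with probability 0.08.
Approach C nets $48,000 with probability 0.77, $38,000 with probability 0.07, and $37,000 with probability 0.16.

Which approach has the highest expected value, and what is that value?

Approach A = 0.2 × 94000 + 0.3 × 77000 + 0.1 × 177000 + 0.1 × (-28000) + 0.3 × 188000 = 18800 + 23100 + 17700 − 2800 + 56400 = 113200
Approach B = 0.08 × 145000 + 0.04 × 83000 + 0.56 × (-35000) + 0.24 × 110000 + 0.08 × 192000 = 11600 + 3320 − 19600 + 26400 + 15360 = 37080
Approach C = 0.77 × 48000 + 0.07 × 38000 + 0.16 × 37000 = 36960 + 2660 + 5920 = 45540

Approach A ($113,200)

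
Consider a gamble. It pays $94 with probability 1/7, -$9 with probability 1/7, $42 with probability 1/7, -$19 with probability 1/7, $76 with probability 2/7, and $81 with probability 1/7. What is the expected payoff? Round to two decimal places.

$48.71

EV = 1/7 × 94 + 1/7 × (-9) + 1/7 × 42 + 1/7 × (-19) + 2/7 × 76 + 1/7 × 81 = 13.4286 − 1.2857 + 6 − 2.7143 + 21.7143 + 11.5714 = 48.7143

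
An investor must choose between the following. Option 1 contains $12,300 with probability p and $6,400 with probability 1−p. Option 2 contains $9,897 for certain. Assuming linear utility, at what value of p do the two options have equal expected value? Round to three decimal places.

p·12300 + (1−p)·6400 = 9897
5900p + 6400 = 9897
p = (9897 − 6400) / 5900

p = 0.593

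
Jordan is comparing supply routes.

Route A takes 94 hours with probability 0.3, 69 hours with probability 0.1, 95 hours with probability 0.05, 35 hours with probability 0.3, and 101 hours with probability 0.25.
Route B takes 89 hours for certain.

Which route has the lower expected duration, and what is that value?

Route A = 0.3 × 94 + 0.1 × 69 + 0.05 × 95 + 0.3 × 35 + 0.25 × 101 = 28.2 + 6.9 + 4.75 + 10.5 + 25.25 = 75.6
Route B: 89 (certain)

Route A (75.6 hours)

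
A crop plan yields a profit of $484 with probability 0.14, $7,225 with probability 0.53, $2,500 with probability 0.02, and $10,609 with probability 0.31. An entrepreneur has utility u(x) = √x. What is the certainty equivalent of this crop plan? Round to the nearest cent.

$6,570.72

E[u] = 0.14·√484 + 0.53·√7225 + 0.02·√2500 + 0.31·√10609 = 0.14·22 + 0.53·85 + 0.02·50 + 0.31·103 = 81.06
CE = (81.06)² = 6570.7236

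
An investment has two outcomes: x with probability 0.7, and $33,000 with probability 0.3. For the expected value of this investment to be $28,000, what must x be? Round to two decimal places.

x = $25,857.14

0.7·x + 0.3·33000 = 28000
0.7·x = 28000 − 9900 = 18100
x = 18100 / 0.7 = 25857.1429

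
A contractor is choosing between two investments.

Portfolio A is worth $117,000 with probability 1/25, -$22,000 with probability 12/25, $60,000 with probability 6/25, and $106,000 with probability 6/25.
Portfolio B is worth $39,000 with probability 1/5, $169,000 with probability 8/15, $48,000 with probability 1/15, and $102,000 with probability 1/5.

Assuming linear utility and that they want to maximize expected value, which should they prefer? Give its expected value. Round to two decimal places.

Portfolio A = 1/25 × 117000 + 12/25 × (-22000) + 6/25 × 60000 + 6/25 × 106000 = 4680 − 10560 + 14400 + 25440 = 33960
Portfolio B = 1/5 × 39000 + 8/15 × 169000 + 1/15 × 48000 + 1/5 × 102000 = 7800 + 90133.3333 + 3200 + 20400 = 121533.3333

Portfolio B ($121,533.33)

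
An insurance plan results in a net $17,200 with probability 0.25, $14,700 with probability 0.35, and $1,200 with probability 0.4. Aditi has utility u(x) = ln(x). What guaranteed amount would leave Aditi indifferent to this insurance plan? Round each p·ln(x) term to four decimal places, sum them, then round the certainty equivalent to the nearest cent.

$5,612.21

E[u] = 0.25·ln(17200) + 0.35·ln(14700) + 0.4·ln(1200) = 2.4382 + 3.3585 + 2.8360 = 8.6327
CE = e^8.6327 ≈ 5612.21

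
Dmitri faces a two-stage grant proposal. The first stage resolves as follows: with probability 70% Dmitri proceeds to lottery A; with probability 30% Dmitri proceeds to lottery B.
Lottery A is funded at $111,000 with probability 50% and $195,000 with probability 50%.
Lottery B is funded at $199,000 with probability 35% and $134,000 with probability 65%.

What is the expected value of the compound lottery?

$154,125

EV(A) = 0.5 × 111000 + 0.5 × 195000 = 55500 + 97500 = 153000
EV(B) = 0.35 × 199000 + 0.65 × 134000 = 69650 + 87100 = 156750
Overall = 0.7 × 153000 + 0.3 × 156750 = 107100 + 47025 = 154125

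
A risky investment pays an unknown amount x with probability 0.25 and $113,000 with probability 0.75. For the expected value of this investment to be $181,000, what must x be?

x = $385,000

0.25·x + 0.75·113000 = 181000
0.25·x = 181000 − 84750 = 96250
x = 96250 / 0.25 = 385000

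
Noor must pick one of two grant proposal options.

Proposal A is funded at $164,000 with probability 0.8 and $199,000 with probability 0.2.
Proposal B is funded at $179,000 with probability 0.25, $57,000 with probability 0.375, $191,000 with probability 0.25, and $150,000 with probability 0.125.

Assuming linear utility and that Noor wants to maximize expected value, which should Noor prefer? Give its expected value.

Proposal A = 0.8 × 164000 + 0.2 × 199000 = 131200 + 39800 = 171000
Proposal B = 0.25 × 179000 + 0.375 × 57000 + 0.25 × 191000 + 0.125 × 150000 = 44750 + 21375 + 47750 + 18750 = 132625

Proposal A ($171,000)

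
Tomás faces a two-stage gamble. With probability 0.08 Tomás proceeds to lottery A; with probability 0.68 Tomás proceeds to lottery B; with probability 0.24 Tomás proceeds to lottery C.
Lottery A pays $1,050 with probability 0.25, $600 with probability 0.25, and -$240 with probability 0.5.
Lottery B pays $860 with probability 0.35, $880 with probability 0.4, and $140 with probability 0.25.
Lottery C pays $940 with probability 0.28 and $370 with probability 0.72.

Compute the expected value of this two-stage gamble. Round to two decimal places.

$618.34

EV(A) = 0.25 × 1050 + 0.25 × 600 + 0.5 × (-240) = 262.5 + 150 − 120 = 292.5
EV(B) = 0.35 × 860 + 0.4 × 880 + 0.25 × 140 = 301 + 352 + 35 = 688
EV(C) = 0.28 × 940 + 0.72 × 370 = 263.2 + 266.4 = 529.6
Overall = 0.08 × 292.5 + 0.68 × 688 + 0.24 × 529.6 = 23.4 + 467.84 + 127.104 = 618.344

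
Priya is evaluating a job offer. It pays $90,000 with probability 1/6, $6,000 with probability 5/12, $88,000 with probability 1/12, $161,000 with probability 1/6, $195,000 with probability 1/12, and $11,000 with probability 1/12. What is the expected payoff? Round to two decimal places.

$68,833.33

EV = 1/6 × 90000 + 5/12 × 6000 + 1/12 × 88000 + 1/6 × 161000 + 1/12 × 195000 + 1/12 × 11000 = 15000 + 2500 + 7333.3333 + 26833.3333 + 16250 + 916.6667 = 68833.3333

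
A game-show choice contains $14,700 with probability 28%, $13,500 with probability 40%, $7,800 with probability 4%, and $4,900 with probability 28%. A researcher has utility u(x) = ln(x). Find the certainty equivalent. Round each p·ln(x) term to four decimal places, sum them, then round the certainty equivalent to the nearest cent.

E[u] = 0.28·ln(14700) + 0.4·ln(13500) + 0.04·ln(7800) + 0.28·ln(4900) = 2.6868 + 3.8042 + 0.3585 + 2.3792 = 9.2287
CE = e^9.2287 ≈ 10185.29

$10,185.29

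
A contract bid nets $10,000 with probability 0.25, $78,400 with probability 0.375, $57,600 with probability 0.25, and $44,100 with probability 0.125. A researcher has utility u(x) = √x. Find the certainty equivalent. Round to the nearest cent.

E[u] = 0.25·√10000 + 0.375·√78400 + 0.25·√57600 + 0.125·√44100 = 0.25·100 + 0.375·280 + 0.25·240 + 0.125·210 = 216.25
CE = (216.25)² = 46764.0625

$46,764.06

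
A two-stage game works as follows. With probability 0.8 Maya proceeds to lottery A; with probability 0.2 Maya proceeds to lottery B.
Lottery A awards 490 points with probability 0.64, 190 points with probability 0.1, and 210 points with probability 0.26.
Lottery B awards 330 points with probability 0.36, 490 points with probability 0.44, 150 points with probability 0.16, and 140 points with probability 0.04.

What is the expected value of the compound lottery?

382.56 points

EV(A) = 0.64 × 490 + 0.1 × 190 + 0.26 × 210 = 313.6 + 19 + 54.6 = 387.2
EV(B) = 0.36 × 330 + 0.44 × 490 + 0.16 × 150 + 0.04 × 140 = 118.8 + 215.6 + 24 + 5.6 = 364
Overall = 0.8 × 387.2 + 0.2 × 364 = 309.76 + 72.8 = 382.56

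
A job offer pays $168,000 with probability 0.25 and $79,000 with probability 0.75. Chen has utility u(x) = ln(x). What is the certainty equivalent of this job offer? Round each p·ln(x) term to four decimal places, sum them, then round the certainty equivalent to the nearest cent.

E[u] = 0.25·ln(168000) + 0.75·ln(79000) = 3.0079 + 8.4579 = 11.4658
CE = e^11.4658 ≈ 95396.77

$95,396.77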